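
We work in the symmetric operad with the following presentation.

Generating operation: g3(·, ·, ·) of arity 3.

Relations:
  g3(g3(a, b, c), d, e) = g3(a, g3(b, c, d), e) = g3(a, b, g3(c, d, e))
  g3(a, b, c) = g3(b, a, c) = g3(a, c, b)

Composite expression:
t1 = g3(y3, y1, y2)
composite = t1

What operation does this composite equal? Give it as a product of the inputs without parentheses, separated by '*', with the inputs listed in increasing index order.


y1 * y2 * y3

Key point: g3 commutes, so take the y-inputs in any fixed order.
g3(y3, y1, y2) flattens to y3 * y1 * y2
rearranged into index order: y1 * y2 * y3


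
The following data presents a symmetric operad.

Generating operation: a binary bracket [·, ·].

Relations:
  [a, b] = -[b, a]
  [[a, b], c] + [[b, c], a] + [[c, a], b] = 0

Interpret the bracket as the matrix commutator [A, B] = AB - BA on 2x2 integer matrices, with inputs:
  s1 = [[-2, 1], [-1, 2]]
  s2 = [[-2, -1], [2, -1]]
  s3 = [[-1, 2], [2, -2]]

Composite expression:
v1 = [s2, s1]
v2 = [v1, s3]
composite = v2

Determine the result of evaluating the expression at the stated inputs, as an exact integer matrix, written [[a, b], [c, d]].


[[8, 1], [-5, -8]]


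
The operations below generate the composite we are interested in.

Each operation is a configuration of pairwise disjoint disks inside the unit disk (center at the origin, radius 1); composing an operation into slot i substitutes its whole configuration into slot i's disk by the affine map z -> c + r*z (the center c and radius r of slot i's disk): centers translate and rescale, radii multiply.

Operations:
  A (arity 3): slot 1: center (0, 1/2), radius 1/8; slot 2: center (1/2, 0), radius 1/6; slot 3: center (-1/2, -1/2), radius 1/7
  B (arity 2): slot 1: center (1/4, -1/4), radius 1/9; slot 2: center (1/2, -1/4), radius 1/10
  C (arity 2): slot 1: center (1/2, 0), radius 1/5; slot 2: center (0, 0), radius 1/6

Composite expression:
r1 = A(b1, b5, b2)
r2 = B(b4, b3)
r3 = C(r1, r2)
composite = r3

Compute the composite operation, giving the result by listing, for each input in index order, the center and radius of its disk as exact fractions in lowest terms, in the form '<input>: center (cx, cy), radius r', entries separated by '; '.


b1: center (1/2, 1/10), radius 1/40; b2: center (2/5, -1/10), radius 1/35; b3: center (1/12, -1/24), radius 1/60; b4: center (1/24, -1/24), radius 1/54; b5: center (3/5, 0), radius 1/30

Follow each b-input down from C: c' goes to c + r*c', radius to r*r'.
for b1, the 2-step affine chain lands on center (1/2, 1/10), radius 1/40
for b5, the 2-step affine chain lands on center (3/5, 0), radius 1/30
for b2, the 2-step affine chain lands on center (2/5, -1/10), radius 1/35
for b4, the 2-step affine chain lands on center (1/24, -1/24), radius 1/54
for b3, the 2-step affine chain lands on center (1/12, -1/24), radius 1/60


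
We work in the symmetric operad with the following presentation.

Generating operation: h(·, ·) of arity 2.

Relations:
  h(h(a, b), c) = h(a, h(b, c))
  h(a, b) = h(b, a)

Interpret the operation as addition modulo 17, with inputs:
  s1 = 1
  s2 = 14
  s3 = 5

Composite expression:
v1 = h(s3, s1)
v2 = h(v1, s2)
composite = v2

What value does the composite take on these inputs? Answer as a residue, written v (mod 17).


3 (mod 17)

h(s3, s1) = 6
h(h(s3, s1), s2) = 3


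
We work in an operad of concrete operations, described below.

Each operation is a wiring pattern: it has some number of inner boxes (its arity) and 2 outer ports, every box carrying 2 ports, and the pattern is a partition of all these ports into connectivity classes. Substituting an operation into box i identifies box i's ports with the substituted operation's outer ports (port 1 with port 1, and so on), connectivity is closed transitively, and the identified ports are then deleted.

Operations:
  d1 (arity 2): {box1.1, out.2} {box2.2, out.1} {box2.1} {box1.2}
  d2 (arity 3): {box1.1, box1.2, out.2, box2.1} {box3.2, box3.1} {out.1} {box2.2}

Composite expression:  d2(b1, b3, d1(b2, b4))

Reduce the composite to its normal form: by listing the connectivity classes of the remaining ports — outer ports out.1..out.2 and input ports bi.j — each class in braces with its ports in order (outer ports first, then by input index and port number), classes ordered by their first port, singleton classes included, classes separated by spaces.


{out.1} {out.2, b1.1, b1.2, b3.1} {b2.1, b4.2} {b2.2} {b3.2} {b4.1}

Reachability decides: close wires over d2-identified ports.
through d1, on inputs (b2, b4): {out.1, b4.2} {out.2, b2.1} {b2.2} {b4.1} (out.j = stage outer ports)
through d2, on inputs (b1, b3, b2, b4): {out.1} {out.2, b1.1, b1.2, b3.1} {b2.1, b4.2} {b2.2} {b3.2} {b4.1} (out.j = stage outer ports)


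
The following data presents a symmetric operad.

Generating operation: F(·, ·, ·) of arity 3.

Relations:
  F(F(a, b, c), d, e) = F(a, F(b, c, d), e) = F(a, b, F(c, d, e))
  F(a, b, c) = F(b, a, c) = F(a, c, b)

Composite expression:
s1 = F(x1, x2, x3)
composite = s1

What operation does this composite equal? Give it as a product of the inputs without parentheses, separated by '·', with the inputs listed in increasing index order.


x1 · x2 · x3

Both nesting and order wash out for F; what remains is which x's occur.
F(x1, x2, x3) spells out as x1 · x2 · x3
reordering the factors by index: x1 · x2 · x3


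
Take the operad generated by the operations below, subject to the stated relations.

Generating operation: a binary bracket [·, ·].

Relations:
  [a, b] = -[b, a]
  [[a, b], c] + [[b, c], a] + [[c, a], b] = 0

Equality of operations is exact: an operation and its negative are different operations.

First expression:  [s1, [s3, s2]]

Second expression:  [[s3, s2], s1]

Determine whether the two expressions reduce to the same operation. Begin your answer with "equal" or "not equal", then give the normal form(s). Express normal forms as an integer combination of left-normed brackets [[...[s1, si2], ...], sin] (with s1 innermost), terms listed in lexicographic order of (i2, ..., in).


Normal form of the first expression: -[[s1, s2], s3] + [[s1, s3], s2]
Normal form of the second expression: [[s1, s2], s3] - [[s1, s3], s2]
Different reductions; not equal.

not equal — first -[[s1, s2], s3] + [[s1, s3], s2], second [[s1, s2], s3] - [[s1, s3], s2]


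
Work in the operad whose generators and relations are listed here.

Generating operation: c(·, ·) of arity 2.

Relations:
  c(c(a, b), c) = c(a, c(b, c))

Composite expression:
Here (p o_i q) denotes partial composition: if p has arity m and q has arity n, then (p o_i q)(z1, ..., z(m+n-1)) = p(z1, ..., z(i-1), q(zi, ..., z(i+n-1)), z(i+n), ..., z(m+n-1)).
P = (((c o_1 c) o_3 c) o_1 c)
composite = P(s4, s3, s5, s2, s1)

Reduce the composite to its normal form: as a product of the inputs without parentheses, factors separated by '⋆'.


s4 ⋆ s3 ⋆ s5 ⋆ s2 ⋆ s1

Every regrouping of c is equal, so read the s-inputs in written order.
c(s4, s3) unparenthesizes to s4 ⋆ s3
c(c(s4, s3), s5) unparenthesizes to s4 ⋆ s3 ⋆ s5
c(s2, s1) unparenthesizes to s2 ⋆ s1
c(c(c(s4, s3), s5), c(s2, s1)) unparenthesizes to s4 ⋆ s3 ⋆ s5 ⋆ s2 ⋆ s1


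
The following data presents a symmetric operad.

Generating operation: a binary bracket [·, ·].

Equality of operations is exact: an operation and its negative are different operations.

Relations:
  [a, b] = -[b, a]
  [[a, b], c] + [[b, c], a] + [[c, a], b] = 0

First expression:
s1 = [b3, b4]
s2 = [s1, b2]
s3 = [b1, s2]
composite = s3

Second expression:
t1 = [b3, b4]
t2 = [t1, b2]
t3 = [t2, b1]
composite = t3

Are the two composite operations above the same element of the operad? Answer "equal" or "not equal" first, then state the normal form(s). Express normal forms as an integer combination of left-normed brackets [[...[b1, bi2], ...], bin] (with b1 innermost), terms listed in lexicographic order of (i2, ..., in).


In normal form, the first expression is -[[[b1, b2], b3], b4] + [[[b1, b2], b4], b3] + [[[b1, b3], b4], b2] - [[[b1, b4], b3], b2]
In normal form, the second expression is [[[b1, b2], b3], b4] - [[[b1, b2], b4], b3] - [[[b1, b3], b4], b2] + [[[b1, b4], b3], b2]
Distinct normal forms: not equal.

not equal; first: -[[[b1, b2], b3], b4] + [[[b1, b2], b4], b3] + [[[b1, b3], b4], b2] - [[[b1, b4], b3], b2]; second: [[[b1, b2], b3], b4] - [[[b1, b2], b4], b3] - [[[b1, b3], b4], b2] + [[[b1, b4], b3], b2]


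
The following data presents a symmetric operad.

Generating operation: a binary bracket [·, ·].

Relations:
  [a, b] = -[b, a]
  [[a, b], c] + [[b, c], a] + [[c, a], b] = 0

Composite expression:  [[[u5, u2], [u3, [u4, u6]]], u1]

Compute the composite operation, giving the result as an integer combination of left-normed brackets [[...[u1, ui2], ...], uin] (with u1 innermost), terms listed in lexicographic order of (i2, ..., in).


[[[[[u1, u2], u5], u3], u4], u6] - [[[[[u1, u2], u5], u3], u6], u4] - [[[[[u1, u2], u5], u4], u6], u3] + [[[[[u1, u2], u5], u6], u4], u3] - [[[[[u1, u3], u4], u6], u2], u5] + [[[[[u1, u3], u4], u6], u5], u2] + [[[[[u1, u3], u6], u4], u2], u5] - [[[[[u1, u3], u6], u4], u5], u2] + [[[[[u1, u4], u6], u3], u2], u5] - [[[[[u1, u4], u6], u3], u5], u2] - [[[[[u1, u5], u2], u3], u4], u6] + [[[[[u1, u5], u2], u3], u6], u4] + [[[[[u1, u5], u2], u4], u6], u3] - [[[[[u1, u5], u2], u6], u4], u3] - [[[[[u1, u6], u4], u3], u2], u5] + [[[[[u1, u6], u4], u3], u5], u2]

A multilinear Lie element is pinned by u1-initial words (u1 innermost).
Composite bracket: [[[u5, u2], [u3, [u4, u6]]], u1]
Applying ab - ba throughout gives 32 signed words (2^5 = 32).
The u1-initial words carry the normal form:
  u1u2u5u3u4u6 (sign +1) contributes +[[[[[u1, u2], u5], u3], u4], u6]
  u1u2u5u3u6u4 (sign -1) contributes -[[[[[u1, u2], u5], u3], u6], u4]
  u1u2u5u4u6u3 (sign -1) contributes -[[[[[u1, u2], u5], u4], u6], u3]
  u1u2u5u6u4u3 (sign +1) contributes +[[[[[u1, u2], u5], u6], u4], u3]
  u1u3u4u6u2u5 (sign -1) contributes -[[[[[u1, u3], u4], u6], u2], u5]
  u1u3u4u6u5u2 (sign +1) contributes +[[[[[u1, u3], u4], u6], u5], u2]
  u1u3u6u4u2u5 (sign +1) contributes +[[[[[u1, u3], u6], u4], u2], u5]
  u1u3u6u4u5u2 (sign -1) contributes -[[[[[u1, u3], u6], u4], u5], u2]
  u1u4u6u3u2u5 (sign +1) contributes +[[[[[u1, u4], u6], u3], u2], u5]
  u1u4u6u3u5u2 (sign -1) contributes -[[[[[u1, u4], u6], u3], u5], u2]
  u1u5u2u3u4u6 (sign -1) contributes -[[[[[u1, u5], u2], u3], u4], u6]
  u1u5u2u3u6u4 (sign +1) contributes +[[[[[u1, u5], u2], u3], u6], u4]
  u1u5u2u4u6u3 (sign +1) contributes +[[[[[u1, u5], u2], u4], u6], u3]
  u1u5u2u6u4u3 (sign -1) contributes -[[[[[u1, u5], u2], u6], u4], u3]
  u1u6u4u3u2u5 (sign -1) contributes -[[[[[u1, u6], u4], u3], u2], u5]
  u1u6u4u3u5u2 (sign +1) contributes +[[[[[u1, u6], u4], u3], u5], u2]


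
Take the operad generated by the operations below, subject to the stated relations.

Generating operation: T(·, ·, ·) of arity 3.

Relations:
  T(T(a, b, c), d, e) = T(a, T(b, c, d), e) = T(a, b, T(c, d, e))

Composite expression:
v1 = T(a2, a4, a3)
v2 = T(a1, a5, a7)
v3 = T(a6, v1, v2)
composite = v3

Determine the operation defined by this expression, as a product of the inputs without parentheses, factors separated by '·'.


Associativity of T dissolves the nesting; only the a-input order survives.
T(a2, a4, a3) collapses to a2 · a4 · a3
T(a1, a5, a7) collapses to a1 · a5 · a7
T(a6, T(a2, a4, a3), T(a1, a5, a7)) collapses to a6 · a2 · a4 · a3 · a1 · a5 · a7

a6 · a2 · a4 · a3 · a1 · a5 · a7


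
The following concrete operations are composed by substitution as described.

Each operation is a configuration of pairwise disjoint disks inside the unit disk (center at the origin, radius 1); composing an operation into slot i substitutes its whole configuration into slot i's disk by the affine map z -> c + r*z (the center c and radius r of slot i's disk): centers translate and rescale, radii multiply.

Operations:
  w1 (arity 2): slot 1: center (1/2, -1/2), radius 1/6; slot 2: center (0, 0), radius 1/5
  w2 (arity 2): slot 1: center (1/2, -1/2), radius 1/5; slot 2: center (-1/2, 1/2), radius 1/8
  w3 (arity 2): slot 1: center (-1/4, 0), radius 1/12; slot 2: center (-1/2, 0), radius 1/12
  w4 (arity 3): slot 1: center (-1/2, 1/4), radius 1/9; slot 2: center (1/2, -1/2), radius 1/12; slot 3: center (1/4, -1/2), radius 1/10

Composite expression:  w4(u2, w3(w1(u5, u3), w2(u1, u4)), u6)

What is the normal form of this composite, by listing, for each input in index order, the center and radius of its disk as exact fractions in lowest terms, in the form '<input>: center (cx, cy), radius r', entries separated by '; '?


u1: center (133/288, -145/288), radius 1/720; u2: center (-1/2, 1/4), radius 1/9; u3: center (23/48, -1/2), radius 1/720; u4: center (131/288, -143/288), radius 1/1152; u5: center (139/288, -145/288), radius 1/864; u6: center (1/4, -1/2), radius 1/10


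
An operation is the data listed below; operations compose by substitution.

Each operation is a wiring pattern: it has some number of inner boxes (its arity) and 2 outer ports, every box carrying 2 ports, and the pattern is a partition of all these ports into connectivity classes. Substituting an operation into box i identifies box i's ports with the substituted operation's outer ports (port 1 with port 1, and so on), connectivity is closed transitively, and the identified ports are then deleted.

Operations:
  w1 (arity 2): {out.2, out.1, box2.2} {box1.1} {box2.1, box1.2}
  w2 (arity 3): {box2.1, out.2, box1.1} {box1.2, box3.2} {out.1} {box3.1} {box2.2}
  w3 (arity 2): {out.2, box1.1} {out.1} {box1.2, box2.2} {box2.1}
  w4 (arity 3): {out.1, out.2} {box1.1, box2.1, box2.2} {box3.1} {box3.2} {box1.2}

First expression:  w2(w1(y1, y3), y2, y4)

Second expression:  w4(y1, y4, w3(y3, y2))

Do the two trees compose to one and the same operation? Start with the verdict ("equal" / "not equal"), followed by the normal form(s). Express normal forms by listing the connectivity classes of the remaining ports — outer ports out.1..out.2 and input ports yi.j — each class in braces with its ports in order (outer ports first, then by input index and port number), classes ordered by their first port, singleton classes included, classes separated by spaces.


not equal — first {out.1} {out.2, y2.1, y3.2, y4.2} {y1.1} {y1.2, y3.1} {y2.2} {y4.1}, second {out.1, out.2} {y1.1, y4.1, y4.2} {y1.2} {y2.1} {y2.2, y3.2} {y3.1}

The first expression, normalized: {out.1} {out.2, y2.1, y3.2, y4.2} {y1.1} {y1.2, y3.1} {y2.2} {y4.1}
The second expression, normalized: {out.1, out.2} {y1.1, y4.1, y4.2} {y1.2} {y2.1} {y2.2, y3.2} {y3.1}
Different reductions; not equal.


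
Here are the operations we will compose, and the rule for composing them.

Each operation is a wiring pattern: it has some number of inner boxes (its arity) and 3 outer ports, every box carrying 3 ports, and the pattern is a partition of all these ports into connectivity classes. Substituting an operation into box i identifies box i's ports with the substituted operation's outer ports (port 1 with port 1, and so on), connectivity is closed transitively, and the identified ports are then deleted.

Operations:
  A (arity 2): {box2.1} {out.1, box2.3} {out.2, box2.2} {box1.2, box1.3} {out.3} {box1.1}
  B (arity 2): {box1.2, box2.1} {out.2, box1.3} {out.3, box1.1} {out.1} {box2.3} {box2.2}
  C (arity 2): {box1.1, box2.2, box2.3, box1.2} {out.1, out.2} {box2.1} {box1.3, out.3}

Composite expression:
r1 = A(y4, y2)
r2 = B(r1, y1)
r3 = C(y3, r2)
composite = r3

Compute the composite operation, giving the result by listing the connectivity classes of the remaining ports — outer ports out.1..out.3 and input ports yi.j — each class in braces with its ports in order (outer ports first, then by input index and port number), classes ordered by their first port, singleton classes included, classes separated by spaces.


Connectivity passes through glued C-boundaries; trace each wire chain.
stage A: inputs (y4, y2), connectivity {out.1, y2.3} {out.2, y2.2} {out.3} {y2.1} {y4.1} {y4.2, y4.3}, out.j its boundary
stage B: inputs (y4, y2, y1), connectivity {out.1} {out.2} {out.3, y2.3} {y1.1, y2.2} {y1.2} {y1.3} {y2.1} {y4.1} {y4.2, y4.3}, out.j its boundary
stage C: inputs (y3, y4, y2, y1), connectivity {out.1, out.2} {out.3, y3.3} {y1.1, y2.2} {y1.2} {y1.3} {y2.1} {y2.3, y3.1, y3.2} {y4.1} {y4.2, y4.3}, out.j its boundary

{out.1, out.2} {out.3, y3.3} {y1.1, y2.2} {y1.2} {y1.3} {y2.1} {y2.3, y3.1, y3.2} {y4.1} {y4.2, y4.3}


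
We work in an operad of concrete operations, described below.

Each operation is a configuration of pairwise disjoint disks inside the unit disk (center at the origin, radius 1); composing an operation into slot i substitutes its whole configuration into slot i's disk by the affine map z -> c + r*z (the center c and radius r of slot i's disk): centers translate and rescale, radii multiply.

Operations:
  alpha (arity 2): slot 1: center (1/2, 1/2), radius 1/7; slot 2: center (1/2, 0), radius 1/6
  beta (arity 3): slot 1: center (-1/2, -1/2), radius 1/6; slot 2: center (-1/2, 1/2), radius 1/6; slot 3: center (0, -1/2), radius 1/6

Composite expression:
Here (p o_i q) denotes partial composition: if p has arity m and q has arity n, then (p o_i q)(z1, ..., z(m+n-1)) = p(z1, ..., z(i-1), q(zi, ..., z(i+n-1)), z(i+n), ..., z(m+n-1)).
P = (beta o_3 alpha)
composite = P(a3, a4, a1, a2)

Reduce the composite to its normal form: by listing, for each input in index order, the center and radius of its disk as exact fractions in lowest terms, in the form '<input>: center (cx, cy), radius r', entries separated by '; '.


a1: center (1/12, -5/12), radius 1/42; a2: center (1/12, -1/2), radius 1/36; a3: center (-1/2, -1/2), radius 1/6; a4: center (-1/2, 1/2), radius 1/6

Only the slot chain above each a matters under beta; compose those maps.
a3: after 1 affine step, its disk has center (-1/2, -1/2), radius 1/6
a4: after 1 affine step, its disk has center (-1/2, 1/2), radius 1/6
a1: after 2 affine steps, its disk has center (1/12, -5/12), radius 1/42
a2: after 2 affine steps, its disk has center (1/12, -1/2), radius 1/36


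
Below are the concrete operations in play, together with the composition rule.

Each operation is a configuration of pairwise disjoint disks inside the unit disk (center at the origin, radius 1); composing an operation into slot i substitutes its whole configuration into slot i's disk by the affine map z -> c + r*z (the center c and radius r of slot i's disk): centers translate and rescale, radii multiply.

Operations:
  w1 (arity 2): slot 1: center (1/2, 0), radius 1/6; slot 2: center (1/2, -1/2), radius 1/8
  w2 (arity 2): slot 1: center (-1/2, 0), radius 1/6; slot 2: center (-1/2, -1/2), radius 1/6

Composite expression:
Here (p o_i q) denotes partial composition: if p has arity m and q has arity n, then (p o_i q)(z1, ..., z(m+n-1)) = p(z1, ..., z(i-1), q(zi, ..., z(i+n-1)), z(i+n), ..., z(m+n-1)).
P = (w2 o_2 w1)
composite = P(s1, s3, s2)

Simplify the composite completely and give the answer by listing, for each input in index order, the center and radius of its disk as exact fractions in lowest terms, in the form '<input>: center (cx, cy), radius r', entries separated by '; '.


s1: center (-1/2, 0), radius 1/6; s2: center (-5/12, -7/12), radius 1/48; s3: center (-5/12, -1/2), radius 1/36

Only the slot chain above each s matters under w2; compose those maps.
input s1: applying the 1 nested substitution gives center (-1/2, 0), radius 1/6
input s3: applying the 2 nested substitutions gives center (-5/12, -1/2), radius 1/36
input s2: applying the 2 nested substitutions gives center (-5/12, -7/12), radius 1/48


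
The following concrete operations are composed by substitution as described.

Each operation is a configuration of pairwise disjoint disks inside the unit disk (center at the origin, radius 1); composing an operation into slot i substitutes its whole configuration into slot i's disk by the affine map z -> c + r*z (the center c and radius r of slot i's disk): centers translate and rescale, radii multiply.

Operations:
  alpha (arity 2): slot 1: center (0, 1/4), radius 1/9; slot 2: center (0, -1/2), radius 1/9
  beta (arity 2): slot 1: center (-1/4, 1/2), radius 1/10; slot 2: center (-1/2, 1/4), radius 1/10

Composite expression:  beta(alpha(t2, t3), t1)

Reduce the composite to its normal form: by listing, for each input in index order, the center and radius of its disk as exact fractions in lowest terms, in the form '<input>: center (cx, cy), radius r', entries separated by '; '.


t1: center (-1/2, 1/4), radius 1/10; t2: center (-1/4, 21/40), radius 1/90; t3: center (-1/4, 9/20), radius 1/90

Affine substitution under beta: radii multiply and t-centers shift.
t2: after 2 affine steps, its disk has center (-1/4, 21/40), radius 1/90
t3: after 2 affine steps, its disk has center (-1/4, 9/20), radius 1/90
t1: after 1 affine step, its disk has center (-1/2, 1/4), radius 1/10


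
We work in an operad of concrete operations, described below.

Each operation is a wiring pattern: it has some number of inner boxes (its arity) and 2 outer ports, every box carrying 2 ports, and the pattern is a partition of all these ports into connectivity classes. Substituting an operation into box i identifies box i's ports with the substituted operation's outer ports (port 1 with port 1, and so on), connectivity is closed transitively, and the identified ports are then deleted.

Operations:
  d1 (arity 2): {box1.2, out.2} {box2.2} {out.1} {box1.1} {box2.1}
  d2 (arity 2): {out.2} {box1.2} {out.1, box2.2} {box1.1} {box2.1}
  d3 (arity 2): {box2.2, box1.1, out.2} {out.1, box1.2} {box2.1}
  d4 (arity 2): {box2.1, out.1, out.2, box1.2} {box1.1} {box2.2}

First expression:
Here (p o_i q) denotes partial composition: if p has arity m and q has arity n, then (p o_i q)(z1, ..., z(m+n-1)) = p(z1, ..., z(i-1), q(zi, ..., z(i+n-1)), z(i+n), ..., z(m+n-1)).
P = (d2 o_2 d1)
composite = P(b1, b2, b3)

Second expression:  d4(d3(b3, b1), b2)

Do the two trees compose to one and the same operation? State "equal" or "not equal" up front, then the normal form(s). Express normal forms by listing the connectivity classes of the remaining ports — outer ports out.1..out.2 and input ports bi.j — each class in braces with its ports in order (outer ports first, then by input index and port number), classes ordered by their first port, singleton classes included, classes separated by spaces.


not equal — first {out.1, b2.2} {out.2} {b1.1} {b1.2} {b2.1} {b3.1} {b3.2}, second {out.1, out.2, b1.2, b2.1, b3.1} {b1.1} {b2.2} {b3.2}

Reducing the first expression gives {out.1, b2.2} {out.2} {b1.1} {b1.2} {b2.1} {b3.1} {b3.2}
Reducing the second expression gives {out.1, out.2, b1.2, b2.1, b3.1} {b1.1} {b2.2} {b3.2}
The forms do not match — not equal.


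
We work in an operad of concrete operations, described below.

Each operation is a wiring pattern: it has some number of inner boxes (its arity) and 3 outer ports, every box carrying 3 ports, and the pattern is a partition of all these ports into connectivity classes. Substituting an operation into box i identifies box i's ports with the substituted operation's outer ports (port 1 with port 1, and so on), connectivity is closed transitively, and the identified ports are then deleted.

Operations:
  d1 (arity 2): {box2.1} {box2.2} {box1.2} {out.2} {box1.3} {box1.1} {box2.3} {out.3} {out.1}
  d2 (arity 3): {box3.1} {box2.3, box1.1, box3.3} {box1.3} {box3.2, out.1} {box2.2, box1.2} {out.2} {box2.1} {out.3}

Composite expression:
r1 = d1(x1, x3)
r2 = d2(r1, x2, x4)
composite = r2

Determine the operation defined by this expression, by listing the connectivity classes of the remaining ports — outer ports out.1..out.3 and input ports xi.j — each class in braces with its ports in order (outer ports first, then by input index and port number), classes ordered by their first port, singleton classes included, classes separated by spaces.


{out.1, x4.2} {out.2} {out.3} {x1.1} {x1.2} {x1.3} {x2.1} {x2.2} {x2.3, x4.3} {x3.1} {x3.2} {x3.3} {x4.1}

Reachability decides: close wires over d2-identified ports.
stage d1: inputs (x1, x3), connectivity {out.1} {out.2} {out.3} {x1.1} {x1.2} {x1.3} {x3.1} {x3.2} {x3.3}, out.j its boundary
stage d2: inputs (x1, x3, x2, x4), connectivity {out.1, x4.2} {out.2} {out.3} {x1.1} {x1.2} {x1.3} {x2.1} {x2.2} {x2.3, x4.3} {x3.1} {x3.2} {x3.3} {x4.1}, out.j its boundary


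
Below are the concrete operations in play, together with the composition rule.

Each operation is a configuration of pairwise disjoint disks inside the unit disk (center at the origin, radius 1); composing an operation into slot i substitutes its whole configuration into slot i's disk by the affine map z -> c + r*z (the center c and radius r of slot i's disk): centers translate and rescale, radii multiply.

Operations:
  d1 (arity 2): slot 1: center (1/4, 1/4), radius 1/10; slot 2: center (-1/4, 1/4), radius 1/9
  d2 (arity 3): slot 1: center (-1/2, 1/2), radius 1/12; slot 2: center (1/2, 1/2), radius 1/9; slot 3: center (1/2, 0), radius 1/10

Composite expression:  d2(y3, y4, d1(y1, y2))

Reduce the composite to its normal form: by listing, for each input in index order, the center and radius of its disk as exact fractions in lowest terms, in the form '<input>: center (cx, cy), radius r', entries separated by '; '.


y1: center (21/40, 1/40), radius 1/100; y2: center (19/40, 1/40), radius 1/90; y3: center (-1/2, 1/2), radius 1/12; y4: center (1/2, 1/2), radius 1/9

Follow each y-input down from d2: c' goes to c + r*c', radius to r*r'.
input y3: applying the 1 nested substitution gives center (-1/2, 1/2), radius 1/12
input y4: applying the 1 nested substitution gives center (1/2, 1/2), radius 1/9
input y1: applying the 2 nested substitutions gives center (21/40, 1/40), radius 1/100
input y2: applying the 2 nested substitutions gives center (19/40, 1/40), radius 1/90


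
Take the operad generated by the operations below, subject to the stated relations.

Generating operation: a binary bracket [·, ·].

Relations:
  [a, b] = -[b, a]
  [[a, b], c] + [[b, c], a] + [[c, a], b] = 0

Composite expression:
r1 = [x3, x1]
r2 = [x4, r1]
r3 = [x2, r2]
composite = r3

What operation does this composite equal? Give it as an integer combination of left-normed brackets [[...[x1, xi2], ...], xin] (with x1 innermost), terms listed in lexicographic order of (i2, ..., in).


Skip Jacobi rewriting: expand, keep x1-initial words, read off terms.
Composite bracket: [x2, [x4, [x3, x1]]]
Under [a, b] = ab - ba we get 8 signed associative words (2^3 = 8).
The x1-initial words carry the normal form:
  x1x3x4x2 appears with sign -1, giving the term -[[[x1, x3], x4], x2]

-[[[x1, x3], x4], x2]


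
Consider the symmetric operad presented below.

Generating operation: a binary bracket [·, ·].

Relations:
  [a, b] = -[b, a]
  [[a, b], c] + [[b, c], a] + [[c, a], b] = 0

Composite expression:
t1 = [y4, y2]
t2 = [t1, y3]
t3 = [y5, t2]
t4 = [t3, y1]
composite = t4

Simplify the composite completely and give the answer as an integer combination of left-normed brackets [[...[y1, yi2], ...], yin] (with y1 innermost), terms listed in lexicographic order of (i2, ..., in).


-[[[[y1, y2], y4], y3], y5] + [[[[y1, y3], y2], y4], y5] - [[[[y1, y3], y4], y2], y5] + [[[[y1, y4], y2], y3], y5] + [[[[y1, y5], y2], y4], y3] - [[[[y1, y5], y3], y2], y4] + [[[[y1, y5], y3], y4], y2] - [[[[y1, y5], y4], y2], y3]

Expand each bracket as ab - ba; the y1-initial words give the coefficients.
Composite bracket: [[y5, [[y4, y2], y3]], y1]
Expanding via [a, b] = ab - ba: 16 signed words (2^4 = 16).
Words beginning with y1 determine it all:
  the word y1y2y4y3y5 carries sign -1 and contributes -[[[[y1, y2], y4], y3], y5]
  the word y1y3y2y4y5 carries sign +1 and contributes +[[[[y1, y3], y2], y4], y5]
  the word y1y3y4y2y5 carries sign -1 and contributes -[[[[y1, y3], y4], y2], y5]
  the word y1y4y2y3y5 carries sign +1 and contributes +[[[[y1, y4], y2], y3], y5]
  the word y1y5y2y4y3 carries sign +1 and contributes +[[[[y1, y5], y2], y4], y3]
  the word y1y5y3y2y4 carries sign -1 and contributes -[[[[y1, y5], y3], y2], y4]
  the word y1y5y3y4y2 carries sign +1 and contributes +[[[[y1, y5], y3], y4], y2]
  the word y1y5y4y2y3 carries sign -1 and contributes -[[[[y1, y5], y4], y2], y3]


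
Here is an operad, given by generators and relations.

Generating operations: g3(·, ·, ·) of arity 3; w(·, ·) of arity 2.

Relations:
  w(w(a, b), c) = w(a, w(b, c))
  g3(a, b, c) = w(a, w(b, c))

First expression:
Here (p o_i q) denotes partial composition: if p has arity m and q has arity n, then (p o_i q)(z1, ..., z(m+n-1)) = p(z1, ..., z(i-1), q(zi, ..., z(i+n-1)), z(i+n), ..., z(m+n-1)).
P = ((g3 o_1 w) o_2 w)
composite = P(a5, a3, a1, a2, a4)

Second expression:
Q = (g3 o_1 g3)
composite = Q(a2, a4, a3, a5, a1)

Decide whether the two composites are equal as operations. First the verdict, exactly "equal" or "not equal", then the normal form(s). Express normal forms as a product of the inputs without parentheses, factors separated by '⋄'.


The first expression reduces to a5 ⋄ a3 ⋄ a1 ⋄ a2 ⋄ a4
The second expression reduces to a2 ⋄ a4 ⋄ a3 ⋄ a5 ⋄ a1
Distinct normal forms: not equal.

not equal: they reduce to a5 ⋄ a3 ⋄ a1 ⋄ a2 ⋄ a4 and a2 ⋄ a4 ⋄ a3 ⋄ a5 ⋄ a1


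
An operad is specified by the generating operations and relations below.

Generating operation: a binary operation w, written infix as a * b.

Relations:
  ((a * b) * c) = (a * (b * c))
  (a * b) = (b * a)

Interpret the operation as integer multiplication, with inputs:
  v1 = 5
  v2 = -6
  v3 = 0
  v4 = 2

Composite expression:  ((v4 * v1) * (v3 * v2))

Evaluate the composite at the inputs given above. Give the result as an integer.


0

(v4 * v1) = 10
(v3 * v2) = 0
((v4 * v1) * (v3 * v2)) = 0


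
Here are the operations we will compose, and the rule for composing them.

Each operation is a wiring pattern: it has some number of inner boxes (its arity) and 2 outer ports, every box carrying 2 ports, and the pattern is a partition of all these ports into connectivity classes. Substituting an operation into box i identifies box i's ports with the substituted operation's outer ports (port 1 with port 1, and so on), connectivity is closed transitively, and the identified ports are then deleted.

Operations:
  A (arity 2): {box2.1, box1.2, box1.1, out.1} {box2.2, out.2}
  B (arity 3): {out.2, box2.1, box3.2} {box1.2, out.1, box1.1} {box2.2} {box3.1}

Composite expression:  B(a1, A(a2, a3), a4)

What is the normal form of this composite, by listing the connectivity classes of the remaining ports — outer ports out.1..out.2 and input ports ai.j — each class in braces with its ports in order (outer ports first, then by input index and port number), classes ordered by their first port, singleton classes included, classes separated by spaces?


{out.1, a1.1, a1.2} {out.2, a2.1, a2.2, a3.1, a4.2} {a3.2} {a4.1}

Treat the ports identified at B as solder joints: merge, then drop.
the subtree at A composes to {out.1, a2.1, a2.2, a3.1} {out.2, a3.2} on (a2, a3); out.j = own outer ports
the subtree at B composes to {out.1, a1.1, a1.2} {out.2, a2.1, a2.2, a3.1, a4.2} {a3.2} {a4.1} on (a1, a2, a3, a4); out.j = own outer ports


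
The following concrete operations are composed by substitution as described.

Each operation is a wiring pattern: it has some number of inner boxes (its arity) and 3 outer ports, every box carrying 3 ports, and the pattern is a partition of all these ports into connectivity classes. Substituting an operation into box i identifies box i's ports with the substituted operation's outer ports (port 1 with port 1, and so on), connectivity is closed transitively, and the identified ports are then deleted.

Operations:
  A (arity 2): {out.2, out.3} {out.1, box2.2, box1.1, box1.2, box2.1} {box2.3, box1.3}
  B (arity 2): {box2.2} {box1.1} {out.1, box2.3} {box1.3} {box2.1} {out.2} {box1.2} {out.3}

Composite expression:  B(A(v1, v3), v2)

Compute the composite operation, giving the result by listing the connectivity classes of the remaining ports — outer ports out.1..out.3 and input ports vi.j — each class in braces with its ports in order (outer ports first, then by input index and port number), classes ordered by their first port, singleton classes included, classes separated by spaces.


Reachability decides: close wires over B-identified ports.
the subtree at A composes to {out.1, v1.1, v1.2, v3.1, v3.2} {out.2, out.3} {v1.3, v3.3} on (v1, v3); out.j = own outer ports
the subtree at B composes to {out.1, v2.3} {out.2} {out.3} {v1.1, v1.2, v3.1, v3.2} {v1.3, v3.3} {v2.1} {v2.2} on (v1, v3, v2); out.j = own outer ports

{out.1, v2.3} {out.2} {out.3} {v1.1, v1.2, v3.1, v3.2} {v1.3, v3.3} {v2.1} {v2.2}


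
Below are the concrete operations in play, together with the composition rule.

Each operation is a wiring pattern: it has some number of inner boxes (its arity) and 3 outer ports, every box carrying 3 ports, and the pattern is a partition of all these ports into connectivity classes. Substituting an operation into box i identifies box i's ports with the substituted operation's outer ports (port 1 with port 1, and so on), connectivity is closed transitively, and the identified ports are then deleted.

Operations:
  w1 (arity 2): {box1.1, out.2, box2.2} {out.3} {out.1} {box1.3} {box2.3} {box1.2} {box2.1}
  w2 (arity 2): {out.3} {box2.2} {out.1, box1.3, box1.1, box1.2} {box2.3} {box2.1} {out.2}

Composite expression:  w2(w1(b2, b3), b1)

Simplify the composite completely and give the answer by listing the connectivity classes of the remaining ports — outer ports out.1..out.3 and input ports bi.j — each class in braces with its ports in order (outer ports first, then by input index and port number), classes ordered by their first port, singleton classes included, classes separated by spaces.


{out.1, b2.1, b3.2} {out.2} {out.3} {b1.1} {b1.2} {b1.3} {b2.2} {b2.3} {b3.1} {b3.3}

After gluing at w2, chains via deleted ports link the b-ports.
after w1, the pattern on (b2, b3) reads {out.1} {out.2, b2.1, b3.2} {out.3} {b2.2} {b2.3} {b3.1} {b3.3} (out.j = its outer ports)
after w2, the pattern on (b2, b3, b1) reads {out.1, b2.1, b3.2} {out.2} {out.3} {b1.1} {b1.2} {b1.3} {b2.2} {b2.3} {b3.1} {b3.3} (out.j = its outer ports)


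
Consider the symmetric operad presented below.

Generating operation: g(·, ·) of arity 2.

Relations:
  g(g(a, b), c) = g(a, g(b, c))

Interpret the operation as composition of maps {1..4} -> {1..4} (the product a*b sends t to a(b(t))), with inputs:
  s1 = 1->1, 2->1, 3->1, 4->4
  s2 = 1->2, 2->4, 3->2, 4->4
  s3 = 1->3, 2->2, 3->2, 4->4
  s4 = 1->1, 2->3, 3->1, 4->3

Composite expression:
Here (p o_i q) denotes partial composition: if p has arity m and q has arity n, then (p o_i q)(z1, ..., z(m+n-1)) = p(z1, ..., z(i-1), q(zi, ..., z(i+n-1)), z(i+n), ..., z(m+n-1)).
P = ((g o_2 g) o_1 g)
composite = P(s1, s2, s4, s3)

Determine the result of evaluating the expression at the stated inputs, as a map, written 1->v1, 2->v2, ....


1->1, 2->1, 3->1, 4->1

g(s1, s2) = 1->1, 2->4, 3->1, 4->4
g(s4, s3) = 1->1, 2->3, 3->3, 4->3
g(g(s1, s2), g(s4, s3)) = 1->1, 2->1, 3->1, 4->1


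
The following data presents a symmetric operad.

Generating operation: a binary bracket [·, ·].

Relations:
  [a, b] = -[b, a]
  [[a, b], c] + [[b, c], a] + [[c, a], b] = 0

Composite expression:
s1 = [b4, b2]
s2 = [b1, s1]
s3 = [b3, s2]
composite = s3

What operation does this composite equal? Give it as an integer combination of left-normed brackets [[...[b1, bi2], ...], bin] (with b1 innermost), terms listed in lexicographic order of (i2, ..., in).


[[[b1, b2], b4], b3] - [[[b1, b4], b2], b3]

Left-normed coefficients sit on the b1-initial expansion words.
Composite bracket: [b3, [b1, [b4, b2]]]
Expanding via [a, b] = ab - ba: 8 signed words (2^3 = 8).
The b1-initial words carry the normal form:
  b1b2b4b3 appears with sign +1, giving the term +[[[b1, b2], b4], b3]
  b1b4b2b3 appears with sign -1, giving the term -[[[b1, b4], b2], b3]


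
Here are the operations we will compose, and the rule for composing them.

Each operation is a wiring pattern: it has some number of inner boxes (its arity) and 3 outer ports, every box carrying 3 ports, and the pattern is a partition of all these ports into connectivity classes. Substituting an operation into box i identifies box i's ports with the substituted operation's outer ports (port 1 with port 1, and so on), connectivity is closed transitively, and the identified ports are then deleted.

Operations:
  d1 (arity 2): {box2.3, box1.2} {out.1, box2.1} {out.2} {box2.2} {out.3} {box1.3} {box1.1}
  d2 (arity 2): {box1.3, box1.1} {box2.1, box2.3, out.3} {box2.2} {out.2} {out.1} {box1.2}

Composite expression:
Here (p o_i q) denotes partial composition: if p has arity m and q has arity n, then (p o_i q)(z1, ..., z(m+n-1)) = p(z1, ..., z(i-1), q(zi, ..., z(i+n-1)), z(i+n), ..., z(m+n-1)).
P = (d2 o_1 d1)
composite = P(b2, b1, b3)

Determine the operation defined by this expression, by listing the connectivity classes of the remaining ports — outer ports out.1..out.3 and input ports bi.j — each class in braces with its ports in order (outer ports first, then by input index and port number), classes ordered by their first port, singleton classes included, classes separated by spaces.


{out.1} {out.2} {out.3, b3.1, b3.3} {b1.1} {b1.2} {b1.3, b2.2} {b2.1} {b2.3} {b3.2}


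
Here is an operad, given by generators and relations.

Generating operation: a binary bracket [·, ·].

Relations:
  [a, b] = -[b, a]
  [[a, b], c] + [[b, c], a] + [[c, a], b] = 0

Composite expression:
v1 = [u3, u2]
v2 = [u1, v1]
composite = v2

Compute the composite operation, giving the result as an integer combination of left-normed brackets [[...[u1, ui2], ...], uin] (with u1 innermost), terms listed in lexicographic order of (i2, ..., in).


-[[u1, u2], u3] + [[u1, u3], u2]


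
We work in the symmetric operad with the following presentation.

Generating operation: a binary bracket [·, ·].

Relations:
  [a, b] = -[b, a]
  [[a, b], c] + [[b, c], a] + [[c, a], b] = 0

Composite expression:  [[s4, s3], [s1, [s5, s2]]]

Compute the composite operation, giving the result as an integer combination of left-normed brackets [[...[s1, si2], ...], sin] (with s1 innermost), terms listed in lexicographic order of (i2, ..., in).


-[[[[s1, s2], s5], s3], s4] + [[[[s1, s2], s5], s4], s3] + [[[[s1, s5], s2], s3], s4] - [[[[s1, s5], s2], s4], s3]

Left-normed coefficients sit on the s1-initial expansion words.
Composite bracket: [[s4, s3], [s1, [s5, s2]]]
Full expansion: 16 signed words from ab - ba (2^4 = 16).
Only words starting with s1 matter:
  word s1s2s5s3s4 has sign -1, contributing -[[[[s1, s2], s5], s3], s4]
  word s1s2s5s4s3 has sign +1, contributing +[[[[s1, s2], s5], s4], s3]
  word s1s5s2s3s4 has sign +1, contributing +[[[[s1, s5], s2], s3], s4]
  word s1s5s2s4s3 has sign -1, contributing -[[[[s1, s5], s2], s4], s3]


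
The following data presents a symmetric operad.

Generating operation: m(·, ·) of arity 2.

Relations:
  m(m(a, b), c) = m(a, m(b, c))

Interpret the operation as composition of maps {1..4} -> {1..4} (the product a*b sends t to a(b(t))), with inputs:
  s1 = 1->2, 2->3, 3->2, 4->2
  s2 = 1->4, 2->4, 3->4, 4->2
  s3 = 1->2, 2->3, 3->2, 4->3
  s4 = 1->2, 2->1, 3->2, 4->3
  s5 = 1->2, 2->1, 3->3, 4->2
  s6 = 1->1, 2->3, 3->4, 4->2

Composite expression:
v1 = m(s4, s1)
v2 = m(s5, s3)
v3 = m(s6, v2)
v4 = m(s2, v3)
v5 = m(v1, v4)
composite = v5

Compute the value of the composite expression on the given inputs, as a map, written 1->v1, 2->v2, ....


1->1, 2->2, 3->1, 4->2

m(s4, s1) = 1->1, 2->2, 3->1, 4->1
m(s5, s3) = 1->1, 2->3, 3->1, 4->3
m(s6, m(s5, s3)) = 1->1, 2->4, 3->1, 4->4
m(s2, m(s6, m(s5, s3))) = 1->4, 2->2, 3->4, 4->2
m(m(s4, s1), m(s2, m(s6, m(s5, s3)))) = 1->1, 2->2, 3->1, 4->2


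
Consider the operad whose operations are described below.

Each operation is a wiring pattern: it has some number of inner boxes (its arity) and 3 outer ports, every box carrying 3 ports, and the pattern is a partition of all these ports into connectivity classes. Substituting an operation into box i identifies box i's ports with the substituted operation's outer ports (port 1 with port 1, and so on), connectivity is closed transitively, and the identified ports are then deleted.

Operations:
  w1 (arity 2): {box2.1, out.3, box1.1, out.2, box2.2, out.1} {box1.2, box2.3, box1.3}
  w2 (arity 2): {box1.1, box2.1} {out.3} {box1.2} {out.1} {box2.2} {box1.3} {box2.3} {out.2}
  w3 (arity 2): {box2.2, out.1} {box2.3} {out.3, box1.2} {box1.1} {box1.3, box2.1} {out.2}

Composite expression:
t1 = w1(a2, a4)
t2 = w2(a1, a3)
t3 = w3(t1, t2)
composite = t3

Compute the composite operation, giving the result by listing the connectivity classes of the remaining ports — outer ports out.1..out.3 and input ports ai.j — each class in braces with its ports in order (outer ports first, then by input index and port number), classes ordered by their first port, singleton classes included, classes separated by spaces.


{out.1} {out.2} {out.3, a2.1, a4.1, a4.2} {a1.1, a3.1} {a1.2} {a1.3} {a2.2, a2.3, a4.3} {a3.2} {a3.3}
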